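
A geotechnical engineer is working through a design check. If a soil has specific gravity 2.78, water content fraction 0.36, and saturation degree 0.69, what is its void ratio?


Using the relation e = Gs * w / S
e = 2.78 * 0.36 / 0.69
e = 1.4504


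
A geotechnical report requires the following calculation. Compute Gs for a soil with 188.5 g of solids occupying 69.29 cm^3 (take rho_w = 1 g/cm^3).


Result: 2.72

Derivation:
Using Gs = m_s / (V_s * rho_w)
Since rho_w = 1 g/cm^3:
Gs = 188.5 / 69.29
Gs = 2.72


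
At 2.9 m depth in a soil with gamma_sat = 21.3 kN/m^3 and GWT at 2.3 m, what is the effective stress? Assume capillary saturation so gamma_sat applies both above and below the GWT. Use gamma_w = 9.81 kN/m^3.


Result: 55.88 kPa

Derivation:
Total stress = gamma_sat * depth
sigma = 21.3 * 2.9 = 61.77 kPa
Pore water pressure u = gamma_w * (depth - d_wt)
u = 9.81 * (2.9 - 2.3) = 5.886 kPa
Effective stress = sigma - u
sigma' = 61.77 - 5.886 = 55.88 kPa


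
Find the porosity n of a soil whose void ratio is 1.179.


Using the relation n = e / (1 + e)
n = 1.179 / (1 + 1.179)
n = 1.179 / 2.179
n = 0.5411


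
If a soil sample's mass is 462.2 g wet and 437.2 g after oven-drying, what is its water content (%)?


Using w = (m_wet - m_dry) / m_dry * 100
m_wet - m_dry = 462.2 - 437.2 = 25.0 g
w = 25.0 / 437.2 * 100
w = 5.72 %


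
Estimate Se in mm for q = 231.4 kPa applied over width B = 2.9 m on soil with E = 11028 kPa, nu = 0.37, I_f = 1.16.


Using Se = q * B * (1 - nu^2) * I_f / E
1 - nu^2 = 1 - 0.37^2 = 0.8631
Se = 231.4 * 2.9 * 0.8631 * 1.16 / 11028
Se = 0.060923 m
Convert to mm: Se = 0.060923 * 1000 = 60.923 mm


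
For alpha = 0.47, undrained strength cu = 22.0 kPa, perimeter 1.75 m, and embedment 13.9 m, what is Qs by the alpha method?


Result: 251.52 kN

Derivation:
Using Qs = alpha * cu * perimeter * L
Qs = 0.47 * 22.0 * 1.75 * 13.9
Qs = 251.52 kN


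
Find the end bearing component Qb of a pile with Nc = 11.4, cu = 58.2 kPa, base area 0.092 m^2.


Using Qb = Nc * cu * Ab
Qb = 11.4 * 58.2 * 0.092
Qb = 61.04 kN


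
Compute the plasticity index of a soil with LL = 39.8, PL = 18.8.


Result: 21.0

Derivation:
Using PI = LL - PL
PI = 39.8 - 18.8
PI = 21.0


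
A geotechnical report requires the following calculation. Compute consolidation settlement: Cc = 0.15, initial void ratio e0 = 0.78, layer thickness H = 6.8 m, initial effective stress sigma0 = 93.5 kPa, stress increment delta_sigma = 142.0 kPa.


Using Sc = Cc * H / (1 + e0) * log10((sigma0 + delta_sigma) / sigma0)
Stress ratio = (93.5 + 142.0) / 93.5 = 2.51872
log10(2.51872) = 0.401179
Cc * H / (1 + e0) = 0.15 * 6.8 / (1 + 0.78) = 0.573034
Sc = 0.573034 * 0.401179
Sc = 0.2299 m


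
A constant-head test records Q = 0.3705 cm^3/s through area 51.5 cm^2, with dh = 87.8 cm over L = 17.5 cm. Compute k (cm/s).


Result: 0.001434 cm/s

Derivation:
Compute hydraulic gradient:
i = dh / L = 87.8 / 17.5 = 5.01714
Then apply Darcy's law:
k = Q / (A * i)
k = 0.3705 / (51.5 * 5.01714)
k = 0.3705 / 258.383
k = 0.001434 cm/s


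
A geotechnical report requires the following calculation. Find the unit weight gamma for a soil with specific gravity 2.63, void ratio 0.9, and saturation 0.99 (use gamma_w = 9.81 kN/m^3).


Using gamma = gamma_w * (Gs + S*e) / (1 + e)
Numerator: Gs + S*e = 2.63 + 0.99*0.9 = 3.521
Denominator: 1 + e = 1 + 0.9 = 1.9
gamma = 9.81 * 3.521 / 1.9
gamma = 18.179 kN/m^3


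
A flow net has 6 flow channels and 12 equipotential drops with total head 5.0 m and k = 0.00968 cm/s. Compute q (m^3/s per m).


Result: 0.000242 m^3/s per m

Derivation:
Convert k to m/s for unit consistency with H:
k = 0.00968 cm/s = 0.00968 / 100 m/s = 9.68e-05 m/s
Using q = k * H * Nf / Nd
Nf / Nd = 6 / 12 = 0.5
q = 9.68e-05 * 5.0 * 0.5
q = 0.000242 m^3/s per m


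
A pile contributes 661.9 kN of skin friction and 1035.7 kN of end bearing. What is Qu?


Result: 1697.6 kN

Derivation:
Using Qu = Qf + Qb
Qu = 661.9 + 1035.7
Qu = 1697.6 kN


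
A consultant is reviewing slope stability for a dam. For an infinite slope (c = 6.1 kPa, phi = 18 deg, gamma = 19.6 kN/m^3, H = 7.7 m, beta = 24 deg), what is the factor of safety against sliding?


Using Fs = c / (gamma*H*sin(beta)*cos(beta)) + tan(phi)/tan(beta)
Cohesion contribution = 6.1 / (19.6*7.7*sin(24)*cos(24))
Cohesion contribution = 0.108778
Friction contribution = tan(18)/tan(24) = 0.729782
Fs = 0.108778 + 0.729782
Fs = 0.839


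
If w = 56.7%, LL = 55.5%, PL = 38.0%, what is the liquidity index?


Result: 1.069

Derivation:
First compute the plasticity index:
PI = LL - PL = 55.5 - 38.0 = 17.5
Then compute the liquidity index:
LI = (w - PL) / PI
LI = (56.7 - 38.0) / 17.5
LI = 1.069


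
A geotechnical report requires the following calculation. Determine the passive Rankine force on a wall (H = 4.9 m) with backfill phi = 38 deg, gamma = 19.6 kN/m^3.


Compute passive earth pressure coefficient:
Kp = tan^2(45 + phi/2) = tan^2(64.0) = 4.203746
Compute passive force:
Pp = 0.5 * Kp * gamma * H^2
Pp = 0.5 * 4.203746 * 19.6 * 4.9^2
Pp = 989.13 kN/m


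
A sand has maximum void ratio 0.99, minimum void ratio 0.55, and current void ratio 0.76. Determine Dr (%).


Result: 52.27 %

Derivation:
Using Dr = (e_max - e) / (e_max - e_min) * 100
e_max - e = 0.99 - 0.76 = 0.23
e_max - e_min = 0.99 - 0.55 = 0.44
Dr = 0.23 / 0.44 * 100
Dr = 52.27 %


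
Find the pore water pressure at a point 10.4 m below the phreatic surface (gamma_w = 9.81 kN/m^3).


Using u = gamma_w * h_w
u = 9.81 * 10.4
u = 102.02 kPa


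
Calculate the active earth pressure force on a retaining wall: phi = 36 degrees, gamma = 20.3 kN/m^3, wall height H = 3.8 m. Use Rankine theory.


Result: 38.05 kN/m

Derivation:
Compute active earth pressure coefficient:
Ka = tan^2(45 - phi/2) = tan^2(27.0) = 0.259616
Compute active force:
Pa = 0.5 * Ka * gamma * H^2
Pa = 0.5 * 0.259616 * 20.3 * 3.8^2
Pa = 38.05 kN/m


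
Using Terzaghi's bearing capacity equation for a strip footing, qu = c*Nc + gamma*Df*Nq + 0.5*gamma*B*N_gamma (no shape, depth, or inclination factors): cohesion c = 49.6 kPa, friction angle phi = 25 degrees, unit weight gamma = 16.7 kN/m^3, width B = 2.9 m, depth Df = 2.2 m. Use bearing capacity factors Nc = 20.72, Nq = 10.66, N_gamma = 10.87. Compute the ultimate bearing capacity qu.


Compute qu = c*Nc + gamma*Df*Nq + 0.5*gamma*B*N_gamma
Term 1: 49.6 * 20.72 = 1027.712
Term 2: 16.7 * 2.2 * 10.66 = 391.6484
Term 3: 0.5 * 16.7 * 2.9 * 10.87 = 263.21705
qu = 1027.712 + 391.6484 + 263.21705
qu = 1682.58 kPa


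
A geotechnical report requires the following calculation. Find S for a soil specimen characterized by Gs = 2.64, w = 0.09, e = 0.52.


Using S = Gs * w / e
S = 2.64 * 0.09 / 0.52
S = 0.4569


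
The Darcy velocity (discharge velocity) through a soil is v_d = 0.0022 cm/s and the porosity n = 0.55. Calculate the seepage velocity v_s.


Using v_s = v_d / n
v_s = 0.0022 / 0.55
v_s = 0.004 cm/s


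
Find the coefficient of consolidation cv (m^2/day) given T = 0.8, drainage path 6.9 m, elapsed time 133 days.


Using cv = T * H_dr^2 / t
H_dr^2 = 6.9^2 = 47.61
cv = 0.8 * 47.61 / 133
cv = 0.28638 m^2/day


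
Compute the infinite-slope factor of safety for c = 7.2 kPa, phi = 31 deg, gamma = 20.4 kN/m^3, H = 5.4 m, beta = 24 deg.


Using Fs = c / (gamma*H*sin(beta)*cos(beta)) + tan(phi)/tan(beta)
Cohesion contribution = 7.2 / (20.4*5.4*sin(24)*cos(24))
Cohesion contribution = 0.1759
Friction contribution = tan(31)/tan(24) = 1.34956
Fs = 0.1759 + 1.34956
Fs = 1.525


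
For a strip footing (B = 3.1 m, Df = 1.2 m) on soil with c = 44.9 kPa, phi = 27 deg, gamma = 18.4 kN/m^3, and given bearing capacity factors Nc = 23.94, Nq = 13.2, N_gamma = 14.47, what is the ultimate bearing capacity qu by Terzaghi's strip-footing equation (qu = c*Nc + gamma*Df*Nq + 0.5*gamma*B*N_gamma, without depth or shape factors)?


Result: 1779.05 kPa

Derivation:
Compute qu = c*Nc + gamma*Df*Nq + 0.5*gamma*B*N_gamma
Term 1: 44.9 * 23.94 = 1074.906
Term 2: 18.4 * 1.2 * 13.2 = 291.456
Term 3: 0.5 * 18.4 * 3.1 * 14.47 = 412.6844
qu = 1074.906 + 291.456 + 412.6844
qu = 1779.05 kPa


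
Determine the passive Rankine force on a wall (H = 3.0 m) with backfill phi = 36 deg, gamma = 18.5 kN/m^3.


Compute passive earth pressure coefficient:
Kp = tan^2(45 + phi/2) = tan^2(63.0) = 3.85184
Compute passive force:
Pp = 0.5 * Kp * gamma * H^2
Pp = 0.5 * 3.85184 * 18.5 * 3.0^2
Pp = 320.67 kN/m


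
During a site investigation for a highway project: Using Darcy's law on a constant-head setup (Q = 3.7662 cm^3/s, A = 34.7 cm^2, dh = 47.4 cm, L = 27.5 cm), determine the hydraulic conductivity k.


Result: 0.062969 cm/s

Derivation:
Compute hydraulic gradient:
i = dh / L = 47.4 / 27.5 = 1.72364
Then apply Darcy's law:
k = Q / (A * i)
k = 3.7662 / (34.7 * 1.72364)
k = 3.7662 / 59.8102
k = 0.062969 cm/s


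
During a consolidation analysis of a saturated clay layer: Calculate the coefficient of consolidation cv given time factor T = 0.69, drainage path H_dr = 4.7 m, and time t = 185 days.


Result: 0.08239 m^2/day

Derivation:
Using cv = T * H_dr^2 / t
H_dr^2 = 4.7^2 = 22.09
cv = 0.69 * 22.09 / 185
cv = 0.08239 m^2/day


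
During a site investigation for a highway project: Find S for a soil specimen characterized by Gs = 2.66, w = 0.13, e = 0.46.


Using S = Gs * w / e
S = 2.66 * 0.13 / 0.46
S = 0.7517


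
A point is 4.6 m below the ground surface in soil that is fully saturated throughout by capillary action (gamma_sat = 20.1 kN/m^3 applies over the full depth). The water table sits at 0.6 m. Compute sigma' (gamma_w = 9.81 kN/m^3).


Total stress = gamma_sat * depth
sigma = 20.1 * 4.6 = 92.46 kPa
Pore water pressure u = gamma_w * (depth - d_wt)
u = 9.81 * (4.6 - 0.6) = 39.24 kPa
Effective stress = sigma - u
sigma' = 92.46 - 39.24 = 53.22 kPa


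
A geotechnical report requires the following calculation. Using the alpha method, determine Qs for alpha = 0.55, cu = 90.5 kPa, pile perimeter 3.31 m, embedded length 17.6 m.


Using Qs = alpha * cu * perimeter * L
Qs = 0.55 * 90.5 * 3.31 * 17.6
Qs = 2899.69 kN


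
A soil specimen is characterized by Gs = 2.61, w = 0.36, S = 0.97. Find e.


Using the relation e = Gs * w / S
e = 2.61 * 0.36 / 0.97
e = 0.9687


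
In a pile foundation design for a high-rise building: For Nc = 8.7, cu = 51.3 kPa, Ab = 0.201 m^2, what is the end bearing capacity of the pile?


Using Qb = Nc * cu * Ab
Qb = 8.7 * 51.3 * 0.201
Qb = 89.71 kN


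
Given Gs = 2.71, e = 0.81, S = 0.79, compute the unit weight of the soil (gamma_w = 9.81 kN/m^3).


Using gamma = gamma_w * (Gs + S*e) / (1 + e)
Numerator: Gs + S*e = 2.71 + 0.79*0.81 = 3.3499
Denominator: 1 + e = 1 + 0.81 = 1.81
gamma = 9.81 * 3.3499 / 1.81
gamma = 18.156 kN/m^3


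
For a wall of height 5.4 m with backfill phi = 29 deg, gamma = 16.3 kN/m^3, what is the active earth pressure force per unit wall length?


Compute active earth pressure coefficient:
Ka = tan^2(45 - phi/2) = tan^2(30.5) = 0.346974
Compute active force:
Pa = 0.5 * Ka * gamma * H^2
Pa = 0.5 * 0.346974 * 16.3 * 5.4^2
Pa = 82.46 kN/m


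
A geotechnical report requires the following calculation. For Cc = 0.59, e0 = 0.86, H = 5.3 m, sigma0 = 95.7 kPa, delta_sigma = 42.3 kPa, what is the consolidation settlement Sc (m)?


Result: 0.2673 m

Derivation:
Using Sc = Cc * H / (1 + e0) * log10((sigma0 + delta_sigma) / sigma0)
Stress ratio = (95.7 + 42.3) / 95.7 = 1.44201
log10(1.44201) = 0.158967
Cc * H / (1 + e0) = 0.59 * 5.3 / (1 + 0.86) = 1.68118
Sc = 1.68118 * 0.158967
Sc = 0.2673 m


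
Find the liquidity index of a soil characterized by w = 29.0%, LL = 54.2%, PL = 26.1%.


First compute the plasticity index:
PI = LL - PL = 54.2 - 26.1 = 28.1
Then compute the liquidity index:
LI = (w - PL) / PI
LI = (29.0 - 26.1) / 28.1
LI = 0.103


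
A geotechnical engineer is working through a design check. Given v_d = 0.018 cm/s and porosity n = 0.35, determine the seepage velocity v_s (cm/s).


Using v_s = v_d / n
v_s = 0.018 / 0.35
v_s = 0.05143 cm/s


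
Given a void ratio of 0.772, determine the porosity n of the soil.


Result: 0.4357

Derivation:
Using the relation n = e / (1 + e)
n = 0.772 / (1 + 0.772)
n = 0.772 / 1.772
n = 0.4357


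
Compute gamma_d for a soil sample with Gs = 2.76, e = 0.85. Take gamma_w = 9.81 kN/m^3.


Using gamma_d = Gs * gamma_w / (1 + e)
gamma_d = 2.76 * 9.81 / (1 + 0.85)
gamma_d = 2.76 * 9.81 / 1.85
gamma_d = 14.635 kN/m^3


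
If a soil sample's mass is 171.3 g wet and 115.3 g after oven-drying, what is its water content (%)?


Result: 48.57 %

Derivation:
Using w = (m_wet - m_dry) / m_dry * 100
m_wet - m_dry = 171.3 - 115.3 = 56.0 g
w = 56.0 / 115.3 * 100
w = 48.57 %


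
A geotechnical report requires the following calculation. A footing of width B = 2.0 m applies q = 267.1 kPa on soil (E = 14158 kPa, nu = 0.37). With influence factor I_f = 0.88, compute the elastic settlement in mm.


Using Se = q * B * (1 - nu^2) * I_f / E
1 - nu^2 = 1 - 0.37^2 = 0.8631
Se = 267.1 * 2.0 * 0.8631 * 0.88 / 14158
Se = 0.028658 m
Convert to mm: Se = 0.028658 * 1000 = 28.658 mm


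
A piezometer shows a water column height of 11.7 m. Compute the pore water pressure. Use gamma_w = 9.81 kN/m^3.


Using u = gamma_w * h_w
u = 9.81 * 11.7
u = 114.78 kPa


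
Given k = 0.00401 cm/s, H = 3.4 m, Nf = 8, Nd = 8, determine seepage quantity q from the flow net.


Convert k to m/s for unit consistency with H:
k = 0.00401 cm/s = 0.00401 / 100 m/s = 4.01e-05 m/s
Using q = k * H * Nf / Nd
Nf / Nd = 8 / 8 = 1.0
q = 4.01e-05 * 3.4 * 1.0
q = 0.0001363 m^3/s per m


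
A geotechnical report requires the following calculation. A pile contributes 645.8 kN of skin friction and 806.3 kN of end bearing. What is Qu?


Using Qu = Qf + Qb
Qu = 645.8 + 806.3
Qu = 1452.1 kN


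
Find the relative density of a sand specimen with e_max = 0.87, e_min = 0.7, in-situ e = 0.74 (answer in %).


Using Dr = (e_max - e) / (e_max - e_min) * 100
e_max - e = 0.87 - 0.74 = 0.13
e_max - e_min = 0.87 - 0.7 = 0.17
Dr = 0.13 / 0.17 * 100
Dr = 76.47 %


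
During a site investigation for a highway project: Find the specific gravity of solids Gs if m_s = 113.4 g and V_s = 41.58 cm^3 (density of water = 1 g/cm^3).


Using Gs = m_s / (V_s * rho_w)
Since rho_w = 1 g/cm^3:
Gs = 113.4 / 41.58
Gs = 2.727


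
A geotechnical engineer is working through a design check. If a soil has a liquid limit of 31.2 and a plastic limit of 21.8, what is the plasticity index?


Result: 9.4

Derivation:
Using PI = LL - PL
PI = 31.2 - 21.8
PI = 9.4


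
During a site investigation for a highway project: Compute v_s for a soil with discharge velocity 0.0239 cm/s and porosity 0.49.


Using v_s = v_d / n
v_s = 0.0239 / 0.49
v_s = 0.04878 cm/s


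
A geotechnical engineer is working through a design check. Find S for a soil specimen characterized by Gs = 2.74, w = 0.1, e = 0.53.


Result: 0.517

Derivation:
Using S = Gs * w / e
S = 2.74 * 0.1 / 0.53
S = 0.517


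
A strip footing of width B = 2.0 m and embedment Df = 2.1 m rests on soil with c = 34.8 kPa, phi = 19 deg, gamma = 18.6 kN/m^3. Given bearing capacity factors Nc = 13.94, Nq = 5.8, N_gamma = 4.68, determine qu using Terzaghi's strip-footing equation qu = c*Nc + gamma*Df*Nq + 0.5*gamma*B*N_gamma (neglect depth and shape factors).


Compute qu = c*Nc + gamma*Df*Nq + 0.5*gamma*B*N_gamma
Term 1: 34.8 * 13.94 = 485.112
Term 2: 18.6 * 2.1 * 5.8 = 226.548
Term 3: 0.5 * 18.6 * 2.0 * 4.68 = 87.048
qu = 485.112 + 226.548 + 87.048
qu = 798.71 kPa


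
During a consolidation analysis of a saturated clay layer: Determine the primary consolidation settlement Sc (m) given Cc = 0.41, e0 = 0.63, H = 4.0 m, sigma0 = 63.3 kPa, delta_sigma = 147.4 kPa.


Result: 0.5255 m

Derivation:
Using Sc = Cc * H / (1 + e0) * log10((sigma0 + delta_sigma) / sigma0)
Stress ratio = (63.3 + 147.4) / 63.3 = 3.32859
log10(3.32859) = 0.522261
Cc * H / (1 + e0) = 0.41 * 4.0 / (1 + 0.63) = 1.00613
Sc = 1.00613 * 0.522261
Sc = 0.5255 m


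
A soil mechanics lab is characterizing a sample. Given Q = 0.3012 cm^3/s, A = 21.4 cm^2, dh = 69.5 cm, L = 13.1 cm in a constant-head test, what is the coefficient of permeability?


Result: 0.002653 cm/s

Derivation:
Compute hydraulic gradient:
i = dh / L = 69.5 / 13.1 = 5.30534
Then apply Darcy's law:
k = Q / (A * i)
k = 0.3012 / (21.4 * 5.30534)
k = 0.3012 / 113.534
k = 0.002653 cm/s


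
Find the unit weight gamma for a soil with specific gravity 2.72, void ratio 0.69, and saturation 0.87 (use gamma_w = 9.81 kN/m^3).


Result: 19.273 kN/m^3

Derivation:
Using gamma = gamma_w * (Gs + S*e) / (1 + e)
Numerator: Gs + S*e = 2.72 + 0.87*0.69 = 3.3203
Denominator: 1 + e = 1 + 0.69 = 1.69
gamma = 9.81 * 3.3203 / 1.69
gamma = 19.273 kN/m^3


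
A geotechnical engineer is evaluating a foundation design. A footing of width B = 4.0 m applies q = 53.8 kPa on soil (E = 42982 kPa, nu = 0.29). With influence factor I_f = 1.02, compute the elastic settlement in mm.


Result: 4.677 mm

Derivation:
Using Se = q * B * (1 - nu^2) * I_f / E
1 - nu^2 = 1 - 0.29^2 = 0.9159
Se = 53.8 * 4.0 * 0.9159 * 1.02 / 42982
Se = 0.004677 m
Convert to mm: Se = 0.004677 * 1000 = 4.677 mm


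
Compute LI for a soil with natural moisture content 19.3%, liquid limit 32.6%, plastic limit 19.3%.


Result: 0.0

Derivation:
First compute the plasticity index:
PI = LL - PL = 32.6 - 19.3 = 13.3
Then compute the liquidity index:
LI = (w - PL) / PI
LI = (19.3 - 19.3) / 13.3
LI = 0.0


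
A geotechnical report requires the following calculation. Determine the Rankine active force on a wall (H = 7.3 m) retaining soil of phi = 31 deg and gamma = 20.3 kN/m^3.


Compute active earth pressure coefficient:
Ka = tan^2(45 - phi/2) = tan^2(29.5) = 0.320099
Compute active force:
Pa = 0.5 * Ka * gamma * H^2
Pa = 0.5 * 0.320099 * 20.3 * 7.3^2
Pa = 173.14 kN/m


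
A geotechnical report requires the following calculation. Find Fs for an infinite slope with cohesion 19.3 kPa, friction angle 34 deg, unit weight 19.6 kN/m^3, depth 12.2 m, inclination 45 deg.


Using Fs = c / (gamma*H*sin(beta)*cos(beta)) + tan(phi)/tan(beta)
Cohesion contribution = 19.3 / (19.6*12.2*sin(45)*cos(45))
Cohesion contribution = 0.161425
Friction contribution = tan(34)/tan(45) = 0.674509
Fs = 0.161425 + 0.674509
Fs = 0.836


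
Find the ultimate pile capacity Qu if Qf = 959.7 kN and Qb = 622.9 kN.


Result: 1582.6 kN

Derivation:
Using Qu = Qf + Qb
Qu = 959.7 + 622.9
Qu = 1582.6 kN


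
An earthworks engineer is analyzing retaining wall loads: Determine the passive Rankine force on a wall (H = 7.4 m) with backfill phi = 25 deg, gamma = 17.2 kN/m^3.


Result: 1160.35 kN/m

Derivation:
Compute passive earth pressure coefficient:
Kp = tan^2(45 + phi/2) = tan^2(57.5) = 2.463913
Compute passive force:
Pp = 0.5 * Kp * gamma * H^2
Pp = 0.5 * 2.463913 * 17.2 * 7.4^2
Pp = 1160.35 kN/m


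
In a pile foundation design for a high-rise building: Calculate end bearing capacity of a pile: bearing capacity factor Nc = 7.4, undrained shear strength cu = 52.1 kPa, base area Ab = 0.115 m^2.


Result: 44.34 kN

Derivation:
Using Qb = Nc * cu * Ab
Qb = 7.4 * 52.1 * 0.115
Qb = 44.34 kN


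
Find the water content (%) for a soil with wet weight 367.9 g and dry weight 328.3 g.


Result: 12.06 %

Derivation:
Using w = (m_wet - m_dry) / m_dry * 100
m_wet - m_dry = 367.9 - 328.3 = 39.6 g
w = 39.6 / 328.3 * 100
w = 12.06 %


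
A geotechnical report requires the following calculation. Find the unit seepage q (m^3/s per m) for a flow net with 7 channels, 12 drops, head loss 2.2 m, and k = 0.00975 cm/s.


Result: 0.0001251 m^3/s per m

Derivation:
Convert k to m/s for unit consistency with H:
k = 0.00975 cm/s = 0.00975 / 100 m/s = 9.75e-05 m/s
Using q = k * H * Nf / Nd
Nf / Nd = 7 / 12 = 0.5833
q = 9.75e-05 * 2.2 * 0.5833
q = 0.0001251 m^3/s per m


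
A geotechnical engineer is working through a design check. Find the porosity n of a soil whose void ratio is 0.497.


Using the relation n = e / (1 + e)
n = 0.497 / (1 + 0.497)
n = 0.497 / 1.497
n = 0.332


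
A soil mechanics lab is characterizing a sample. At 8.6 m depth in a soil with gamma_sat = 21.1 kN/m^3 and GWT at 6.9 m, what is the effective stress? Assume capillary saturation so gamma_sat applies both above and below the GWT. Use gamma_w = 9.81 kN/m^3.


Total stress = gamma_sat * depth
sigma = 21.1 * 8.6 = 181.46 kPa
Pore water pressure u = gamma_w * (depth - d_wt)
u = 9.81 * (8.6 - 6.9) = 16.677 kPa
Effective stress = sigma - u
sigma' = 181.46 - 16.677 = 164.78 kPa


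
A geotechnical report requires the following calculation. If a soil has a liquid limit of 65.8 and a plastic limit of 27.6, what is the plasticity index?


Result: 38.2

Derivation:
Using PI = LL - PL
PI = 65.8 - 27.6
PI = 38.2


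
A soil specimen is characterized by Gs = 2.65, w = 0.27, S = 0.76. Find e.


Using the relation e = Gs * w / S
e = 2.65 * 0.27 / 0.76
e = 0.9414


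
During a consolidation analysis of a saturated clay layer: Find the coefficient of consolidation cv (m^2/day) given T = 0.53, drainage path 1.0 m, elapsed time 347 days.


Result: 0.00153 m^2/day

Derivation:
Using cv = T * H_dr^2 / t
H_dr^2 = 1.0^2 = 1.0
cv = 0.53 * 1.0 / 347
cv = 0.00153 m^2/day


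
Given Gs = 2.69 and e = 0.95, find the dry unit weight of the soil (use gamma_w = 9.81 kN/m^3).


Using gamma_d = Gs * gamma_w / (1 + e)
gamma_d = 2.69 * 9.81 / (1 + 0.95)
gamma_d = 2.69 * 9.81 / 1.95
gamma_d = 13.533 kN/m^3


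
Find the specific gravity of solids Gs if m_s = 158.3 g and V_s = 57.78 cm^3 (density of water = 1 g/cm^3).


Using Gs = m_s / (V_s * rho_w)
Since rho_w = 1 g/cm^3:
Gs = 158.3 / 57.78
Gs = 2.74


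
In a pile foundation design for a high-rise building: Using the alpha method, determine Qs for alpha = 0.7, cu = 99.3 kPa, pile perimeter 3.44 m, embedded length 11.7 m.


Using Qs = alpha * cu * perimeter * L
Qs = 0.7 * 99.3 * 3.44 * 11.7
Qs = 2797.64 kN


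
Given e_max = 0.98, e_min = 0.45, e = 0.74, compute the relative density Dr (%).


Using Dr = (e_max - e) / (e_max - e_min) * 100
e_max - e = 0.98 - 0.74 = 0.24
e_max - e_min = 0.98 - 0.45 = 0.53
Dr = 0.24 / 0.53 * 100
Dr = 45.28 %


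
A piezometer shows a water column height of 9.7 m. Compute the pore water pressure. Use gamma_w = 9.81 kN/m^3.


Result: 95.16 kPa

Derivation:
Using u = gamma_w * h_w
u = 9.81 * 9.7
u = 95.16 kPa


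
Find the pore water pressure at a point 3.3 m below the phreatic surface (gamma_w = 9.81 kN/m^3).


Using u = gamma_w * h_w
u = 9.81 * 3.3
u = 32.37 kPa


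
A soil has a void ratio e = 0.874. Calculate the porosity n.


Using the relation n = e / (1 + e)
n = 0.874 / (1 + 0.874)
n = 0.874 / 1.874
n = 0.4664


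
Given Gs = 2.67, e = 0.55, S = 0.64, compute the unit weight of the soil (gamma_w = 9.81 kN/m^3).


Using gamma = gamma_w * (Gs + S*e) / (1 + e)
Numerator: Gs + S*e = 2.67 + 0.64*0.55 = 3.022
Denominator: 1 + e = 1 + 0.55 = 1.55
gamma = 9.81 * 3.022 / 1.55
gamma = 19.126 kN/m^3


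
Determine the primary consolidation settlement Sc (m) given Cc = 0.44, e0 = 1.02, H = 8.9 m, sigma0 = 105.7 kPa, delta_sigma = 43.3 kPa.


Using Sc = Cc * H / (1 + e0) * log10((sigma0 + delta_sigma) / sigma0)
Stress ratio = (105.7 + 43.3) / 105.7 = 1.40965
log10(1.40965) = 0.149111
Cc * H / (1 + e0) = 0.44 * 8.9 / (1 + 1.02) = 1.93861
Sc = 1.93861 * 0.149111
Sc = 0.2891 m


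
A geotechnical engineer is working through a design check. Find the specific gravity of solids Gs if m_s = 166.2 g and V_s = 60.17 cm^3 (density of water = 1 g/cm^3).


Using Gs = m_s / (V_s * rho_w)
Since rho_w = 1 g/cm^3:
Gs = 166.2 / 60.17
Gs = 2.762


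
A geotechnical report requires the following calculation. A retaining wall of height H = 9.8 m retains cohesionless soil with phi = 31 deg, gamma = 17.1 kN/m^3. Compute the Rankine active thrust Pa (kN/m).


Result: 262.85 kN/m

Derivation:
Compute active earth pressure coefficient:
Ka = tan^2(45 - phi/2) = tan^2(29.5) = 0.320099
Compute active force:
Pa = 0.5 * Ka * gamma * H^2
Pa = 0.5 * 0.320099 * 17.1 * 9.8^2
Pa = 262.85 kN/m


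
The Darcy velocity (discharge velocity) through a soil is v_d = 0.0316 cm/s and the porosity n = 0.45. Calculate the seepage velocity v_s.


Using v_s = v_d / n
v_s = 0.0316 / 0.45
v_s = 0.07022 cm/s


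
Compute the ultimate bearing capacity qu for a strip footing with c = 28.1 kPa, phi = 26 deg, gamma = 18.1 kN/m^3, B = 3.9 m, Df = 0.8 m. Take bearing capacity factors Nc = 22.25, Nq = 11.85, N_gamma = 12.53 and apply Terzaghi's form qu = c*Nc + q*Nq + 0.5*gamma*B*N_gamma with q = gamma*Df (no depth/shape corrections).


Result: 1239.06 kPa

Derivation:
Compute qu = c*Nc + gamma*Df*Nq + 0.5*gamma*B*N_gamma
Term 1: 28.1 * 22.25 = 625.225
Term 2: 18.1 * 0.8 * 11.85 = 171.588
Term 3: 0.5 * 18.1 * 3.9 * 12.53 = 442.24635
qu = 625.225 + 171.588 + 442.24635
qu = 1239.06 kPa


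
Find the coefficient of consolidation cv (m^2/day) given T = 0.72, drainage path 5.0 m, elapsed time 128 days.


Result: 0.14062 m^2/day

Derivation:
Using cv = T * H_dr^2 / t
H_dr^2 = 5.0^2 = 25.0
cv = 0.72 * 25.0 / 128
cv = 0.14062 m^2/day


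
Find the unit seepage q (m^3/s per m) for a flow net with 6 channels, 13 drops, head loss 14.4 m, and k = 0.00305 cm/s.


Convert k to m/s for unit consistency with H:
k = 0.00305 cm/s = 0.00305 / 100 m/s = 3.05e-05 m/s
Using q = k * H * Nf / Nd
Nf / Nd = 6 / 13 = 0.4615
q = 3.05e-05 * 14.4 * 0.4615
q = 0.0002027 m^3/s per m


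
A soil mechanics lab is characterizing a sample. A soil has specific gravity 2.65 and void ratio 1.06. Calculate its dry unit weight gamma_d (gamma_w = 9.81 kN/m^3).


Using gamma_d = Gs * gamma_w / (1 + e)
gamma_d = 2.65 * 9.81 / (1 + 1.06)
gamma_d = 2.65 * 9.81 / 2.06
gamma_d = 12.62 kN/m^3


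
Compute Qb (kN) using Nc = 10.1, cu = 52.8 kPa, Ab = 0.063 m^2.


Result: 33.6 kN

Derivation:
Using Qb = Nc * cu * Ab
Qb = 10.1 * 52.8 * 0.063
Qb = 33.6 kN


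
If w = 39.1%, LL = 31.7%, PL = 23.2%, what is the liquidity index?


First compute the plasticity index:
PI = LL - PL = 31.7 - 23.2 = 8.5
Then compute the liquidity index:
LI = (w - PL) / PI
LI = (39.1 - 23.2) / 8.5
LI = 1.871


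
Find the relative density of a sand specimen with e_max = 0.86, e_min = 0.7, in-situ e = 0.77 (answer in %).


Using Dr = (e_max - e) / (e_max - e_min) * 100
e_max - e = 0.86 - 0.77 = 0.09
e_max - e_min = 0.86 - 0.7 = 0.16
Dr = 0.09 / 0.16 * 100
Dr = 56.25 %


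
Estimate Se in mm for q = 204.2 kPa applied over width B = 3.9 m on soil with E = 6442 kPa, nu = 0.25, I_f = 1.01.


Using Se = q * B * (1 - nu^2) * I_f / E
1 - nu^2 = 1 - 0.25^2 = 0.9375
Se = 204.2 * 3.9 * 0.9375 * 1.01 / 6442
Se = 0.117056 m
Convert to mm: Se = 0.117056 * 1000 = 117.056 mm


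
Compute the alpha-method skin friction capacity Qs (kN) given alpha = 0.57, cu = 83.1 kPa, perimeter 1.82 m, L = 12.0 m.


Result: 1034.5 kN

Derivation:
Using Qs = alpha * cu * perimeter * L
Qs = 0.57 * 83.1 * 1.82 * 12.0
Qs = 1034.5 kN


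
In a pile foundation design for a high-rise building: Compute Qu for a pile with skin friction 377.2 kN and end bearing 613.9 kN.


Result: 991.1 kN

Derivation:
Using Qu = Qf + Qb
Qu = 377.2 + 613.9
Qu = 991.1 kN


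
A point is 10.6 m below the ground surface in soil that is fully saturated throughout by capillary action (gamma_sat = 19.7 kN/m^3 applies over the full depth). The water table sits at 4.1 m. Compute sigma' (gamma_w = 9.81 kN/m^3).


Total stress = gamma_sat * depth
sigma = 19.7 * 10.6 = 208.82 kPa
Pore water pressure u = gamma_w * (depth - d_wt)
u = 9.81 * (10.6 - 4.1) = 63.765 kPa
Effective stress = sigma - u
sigma' = 208.82 - 63.765 = 145.06 kPa


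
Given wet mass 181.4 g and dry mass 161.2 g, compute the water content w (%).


Result: 12.53 %

Derivation:
Using w = (m_wet - m_dry) / m_dry * 100
m_wet - m_dry = 181.4 - 161.2 = 20.2 g
w = 20.2 / 161.2 * 100
w = 12.53 %


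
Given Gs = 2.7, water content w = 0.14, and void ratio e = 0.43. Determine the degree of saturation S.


Using S = Gs * w / e
S = 2.7 * 0.14 / 0.43
S = 0.8791


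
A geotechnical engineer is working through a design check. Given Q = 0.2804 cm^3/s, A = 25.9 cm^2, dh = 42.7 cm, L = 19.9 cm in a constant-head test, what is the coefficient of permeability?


Compute hydraulic gradient:
i = dh / L = 42.7 / 19.9 = 2.14573
Then apply Darcy's law:
k = Q / (A * i)
k = 0.2804 / (25.9 * 2.14573)
k = 0.2804 / 55.5744
k = 0.005045 cm/s


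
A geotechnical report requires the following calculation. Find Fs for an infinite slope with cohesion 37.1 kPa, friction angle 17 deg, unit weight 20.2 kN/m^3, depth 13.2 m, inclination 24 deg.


Using Fs = c / (gamma*H*sin(beta)*cos(beta)) + tan(phi)/tan(beta)
Cohesion contribution = 37.1 / (20.2*13.2*sin(24)*cos(24))
Cohesion contribution = 0.37446
Friction contribution = tan(17)/tan(24) = 0.686682
Fs = 0.37446 + 0.686682
Fs = 1.061


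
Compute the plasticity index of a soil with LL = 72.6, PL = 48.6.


Using PI = LL - PL
PI = 72.6 - 48.6
PI = 24.0


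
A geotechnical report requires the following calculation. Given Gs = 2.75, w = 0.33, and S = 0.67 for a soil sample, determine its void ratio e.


Using the relation e = Gs * w / S
e = 2.75 * 0.33 / 0.67
e = 1.3545


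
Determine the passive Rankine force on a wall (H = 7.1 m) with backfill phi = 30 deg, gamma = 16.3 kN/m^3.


Result: 1232.52 kN/m

Derivation:
Compute passive earth pressure coefficient:
Kp = tan^2(45 + phi/2) = tan^2(60.0) = 3
Compute passive force:
Pp = 0.5 * Kp * gamma * H^2
Pp = 0.5 * 3 * 16.3 * 7.1^2
Pp = 1232.52 kN/m


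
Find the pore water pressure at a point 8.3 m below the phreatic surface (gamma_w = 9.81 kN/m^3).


Result: 81.42 kPa

Derivation:
Using u = gamma_w * h_w
u = 9.81 * 8.3
u = 81.42 kPa


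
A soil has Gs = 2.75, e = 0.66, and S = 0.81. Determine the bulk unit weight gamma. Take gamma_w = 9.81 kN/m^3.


Using gamma = gamma_w * (Gs + S*e) / (1 + e)
Numerator: Gs + S*e = 2.75 + 0.81*0.66 = 3.2846
Denominator: 1 + e = 1 + 0.66 = 1.66
gamma = 9.81 * 3.2846 / 1.66
gamma = 19.411 kN/m^3


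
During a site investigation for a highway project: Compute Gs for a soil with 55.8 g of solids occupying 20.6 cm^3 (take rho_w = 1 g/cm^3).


Using Gs = m_s / (V_s * rho_w)
Since rho_w = 1 g/cm^3:
Gs = 55.8 / 20.6
Gs = 2.709


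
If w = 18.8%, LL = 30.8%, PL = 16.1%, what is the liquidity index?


Result: 0.184

Derivation:
First compute the plasticity index:
PI = LL - PL = 30.8 - 16.1 = 14.7
Then compute the liquidity index:
LI = (w - PL) / PI
LI = (18.8 - 16.1) / 14.7
LI = 0.184


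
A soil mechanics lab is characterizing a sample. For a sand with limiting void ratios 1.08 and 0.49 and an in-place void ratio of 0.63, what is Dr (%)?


Result: 76.27 %

Derivation:
Using Dr = (e_max - e) / (e_max - e_min) * 100
e_max - e = 1.08 - 0.63 = 0.45
e_max - e_min = 1.08 - 0.49 = 0.59
Dr = 0.45 / 0.59 * 100
Dr = 76.27 %


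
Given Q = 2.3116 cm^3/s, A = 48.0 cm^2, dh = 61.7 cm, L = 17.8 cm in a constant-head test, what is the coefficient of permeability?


Compute hydraulic gradient:
i = dh / L = 61.7 / 17.8 = 3.46629
Then apply Darcy's law:
k = Q / (A * i)
k = 2.3116 / (48.0 * 3.46629)
k = 2.3116 / 166.382
k = 0.013893 cm/s


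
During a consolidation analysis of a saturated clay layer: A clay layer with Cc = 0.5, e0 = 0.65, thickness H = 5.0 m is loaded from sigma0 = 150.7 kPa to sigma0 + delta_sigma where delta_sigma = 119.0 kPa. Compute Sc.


Result: 0.383 m

Derivation:
Using Sc = Cc * H / (1 + e0) * log10((sigma0 + delta_sigma) / sigma0)
Stress ratio = (150.7 + 119.0) / 150.7 = 1.78965
log10(1.78965) = 0.252768
Cc * H / (1 + e0) = 0.5 * 5.0 / (1 + 0.65) = 1.51515
Sc = 1.51515 * 0.252768
Sc = 0.383 m


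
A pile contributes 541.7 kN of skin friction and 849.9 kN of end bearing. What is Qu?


Result: 1391.6 kN

Derivation:
Using Qu = Qf + Qb
Qu = 541.7 + 849.9
Qu = 1391.6 kN


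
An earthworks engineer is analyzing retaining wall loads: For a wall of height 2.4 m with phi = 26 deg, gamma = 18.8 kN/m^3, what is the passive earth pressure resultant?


Compute passive earth pressure coefficient:
Kp = tan^2(45 + phi/2) = tan^2(58.0) = 2.561071
Compute passive force:
Pp = 0.5 * Kp * gamma * H^2
Pp = 0.5 * 2.561071 * 18.8 * 2.4^2
Pp = 138.67 kN/m


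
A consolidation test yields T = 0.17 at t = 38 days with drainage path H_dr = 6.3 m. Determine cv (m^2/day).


Result: 0.17756 m^2/day

Derivation:
Using cv = T * H_dr^2 / t
H_dr^2 = 6.3^2 = 39.69
cv = 0.17 * 39.69 / 38
cv = 0.17756 m^2/day


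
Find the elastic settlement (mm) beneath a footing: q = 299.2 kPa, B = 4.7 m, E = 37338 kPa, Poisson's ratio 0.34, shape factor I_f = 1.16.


Result: 38.638 mm

Derivation:
Using Se = q * B * (1 - nu^2) * I_f / E
1 - nu^2 = 1 - 0.34^2 = 0.8844
Se = 299.2 * 4.7 * 0.8844 * 1.16 / 37338
Se = 0.038638 m
Convert to mm: Se = 0.038638 * 1000 = 38.638 mm


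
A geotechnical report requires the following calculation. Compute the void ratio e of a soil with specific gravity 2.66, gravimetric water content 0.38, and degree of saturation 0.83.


Using the relation e = Gs * w / S
e = 2.66 * 0.38 / 0.83
e = 1.2178


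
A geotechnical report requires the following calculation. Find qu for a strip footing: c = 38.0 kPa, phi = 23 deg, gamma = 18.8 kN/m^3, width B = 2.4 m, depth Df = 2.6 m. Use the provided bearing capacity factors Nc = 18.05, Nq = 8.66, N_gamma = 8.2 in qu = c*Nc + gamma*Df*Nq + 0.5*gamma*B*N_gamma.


Compute qu = c*Nc + gamma*Df*Nq + 0.5*gamma*B*N_gamma
Term 1: 38.0 * 18.05 = 685.9
Term 2: 18.8 * 2.6 * 8.66 = 423.3008
Term 3: 0.5 * 18.8 * 2.4 * 8.2 = 184.992
qu = 685.9 + 423.3008 + 184.992
qu = 1294.19 kPa


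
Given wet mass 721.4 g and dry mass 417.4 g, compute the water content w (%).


Using w = (m_wet - m_dry) / m_dry * 100
m_wet - m_dry = 721.4 - 417.4 = 304.0 g
w = 304.0 / 417.4 * 100
w = 72.83 %


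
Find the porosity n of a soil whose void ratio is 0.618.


Using the relation n = e / (1 + e)
n = 0.618 / (1 + 0.618)
n = 0.618 / 1.618
n = 0.382


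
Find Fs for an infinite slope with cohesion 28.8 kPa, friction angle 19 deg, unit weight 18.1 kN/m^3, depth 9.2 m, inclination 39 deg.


Using Fs = c / (gamma*H*sin(beta)*cos(beta)) + tan(phi)/tan(beta)
Cohesion contribution = 28.8 / (18.1*9.2*sin(39)*cos(39))
Cohesion contribution = 0.353632
Friction contribution = tan(19)/tan(39) = 0.425209
Fs = 0.353632 + 0.425209
Fs = 0.779


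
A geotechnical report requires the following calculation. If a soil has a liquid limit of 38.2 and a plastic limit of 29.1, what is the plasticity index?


Using PI = LL - PL
PI = 38.2 - 29.1
PI = 9.1


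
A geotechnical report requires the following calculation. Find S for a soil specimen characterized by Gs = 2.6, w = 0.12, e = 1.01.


Using S = Gs * w / e
S = 2.6 * 0.12 / 1.01
S = 0.3089


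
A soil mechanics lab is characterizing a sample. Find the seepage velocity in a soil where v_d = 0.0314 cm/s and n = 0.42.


Using v_s = v_d / n
v_s = 0.0314 / 0.42
v_s = 0.07476 cm/s


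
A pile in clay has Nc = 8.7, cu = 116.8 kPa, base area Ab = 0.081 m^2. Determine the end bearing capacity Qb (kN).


Using Qb = Nc * cu * Ab
Qb = 8.7 * 116.8 * 0.081
Qb = 82.31 kN


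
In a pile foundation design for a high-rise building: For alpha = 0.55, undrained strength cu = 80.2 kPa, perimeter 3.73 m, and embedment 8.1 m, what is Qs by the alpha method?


Using Qs = alpha * cu * perimeter * L
Qs = 0.55 * 80.2 * 3.73 * 8.1
Qs = 1332.7 kN


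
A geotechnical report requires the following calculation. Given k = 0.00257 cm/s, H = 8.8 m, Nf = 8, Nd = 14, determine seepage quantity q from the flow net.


Convert k to m/s for unit consistency with H:
k = 0.00257 cm/s = 0.00257 / 100 m/s = 2.57e-05 m/s
Using q = k * H * Nf / Nd
Nf / Nd = 8 / 14 = 0.5714
q = 2.57e-05 * 8.8 * 0.5714
q = 0.0001292 m^3/s per m


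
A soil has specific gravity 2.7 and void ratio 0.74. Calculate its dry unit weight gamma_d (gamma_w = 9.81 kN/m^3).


Using gamma_d = Gs * gamma_w / (1 + e)
gamma_d = 2.7 * 9.81 / (1 + 0.74)
gamma_d = 2.7 * 9.81 / 1.74
gamma_d = 15.222 kN/m^3


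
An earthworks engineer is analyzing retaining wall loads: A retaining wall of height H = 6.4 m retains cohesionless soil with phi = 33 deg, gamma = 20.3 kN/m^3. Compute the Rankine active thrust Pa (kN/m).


Compute active earth pressure coefficient:
Ka = tan^2(45 - phi/2) = tan^2(28.5) = 0.294801
Compute active force:
Pa = 0.5 * Ka * gamma * H^2
Pa = 0.5 * 0.294801 * 20.3 * 6.4^2
Pa = 122.56 kN/m


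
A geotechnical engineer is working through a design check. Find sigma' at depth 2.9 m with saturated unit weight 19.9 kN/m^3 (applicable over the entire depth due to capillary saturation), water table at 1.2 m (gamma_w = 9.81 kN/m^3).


Result: 41.03 kPa

Derivation:
Total stress = gamma_sat * depth
sigma = 19.9 * 2.9 = 57.71 kPa
Pore water pressure u = gamma_w * (depth - d_wt)
u = 9.81 * (2.9 - 1.2) = 16.677 kPa
Effective stress = sigma - u
sigma' = 57.71 - 16.677 = 41.03 kPa


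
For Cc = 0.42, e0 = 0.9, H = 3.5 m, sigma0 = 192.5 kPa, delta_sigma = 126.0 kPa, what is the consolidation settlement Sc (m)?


Result: 0.1692 m

Derivation:
Using Sc = Cc * H / (1 + e0) * log10((sigma0 + delta_sigma) / sigma0)
Stress ratio = (192.5 + 126.0) / 192.5 = 1.65455
log10(1.65455) = 0.218679
Cc * H / (1 + e0) = 0.42 * 3.5 / (1 + 0.9) = 0.773684
Sc = 0.773684 * 0.218679
Sc = 0.1692 m


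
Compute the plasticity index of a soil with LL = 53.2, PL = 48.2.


Using PI = LL - PL
PI = 53.2 - 48.2
PI = 5.0


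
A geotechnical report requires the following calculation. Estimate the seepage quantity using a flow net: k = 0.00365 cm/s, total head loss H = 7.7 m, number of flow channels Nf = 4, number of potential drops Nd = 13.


Result: 8.648e-05 m^3/s per m

Derivation:
Convert k to m/s for unit consistency with H:
k = 0.00365 cm/s = 0.00365 / 100 m/s = 3.65e-05 m/s
Using q = k * H * Nf / Nd
Nf / Nd = 4 / 13 = 0.3077
q = 3.65e-05 * 7.7 * 0.3077
q = 8.648e-05 m^3/s per m


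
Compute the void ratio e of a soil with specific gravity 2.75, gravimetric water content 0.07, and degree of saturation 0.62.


Result: 0.3105

Derivation:
Using the relation e = Gs * w / S
e = 2.75 * 0.07 / 0.62
e = 0.3105


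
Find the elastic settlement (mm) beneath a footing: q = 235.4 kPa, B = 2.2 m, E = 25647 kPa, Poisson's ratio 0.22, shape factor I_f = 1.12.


Using Se = q * B * (1 - nu^2) * I_f / E
1 - nu^2 = 1 - 0.22^2 = 0.9516
Se = 235.4 * 2.2 * 0.9516 * 1.12 / 25647
Se = 0.021521 m
Convert to mm: Se = 0.021521 * 1000 = 21.521 mm


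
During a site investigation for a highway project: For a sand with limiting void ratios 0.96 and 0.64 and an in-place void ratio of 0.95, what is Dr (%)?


Result: 3.13 %

Derivation:
Using Dr = (e_max - e) / (e_max - e_min) * 100
e_max - e = 0.96 - 0.95 = 0.01
e_max - e_min = 0.96 - 0.64 = 0.32
Dr = 0.01 / 0.32 * 100
Dr = 3.13 %


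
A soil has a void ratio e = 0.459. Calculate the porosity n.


Using the relation n = e / (1 + e)
n = 0.459 / (1 + 0.459)
n = 0.459 / 1.459
n = 0.3146


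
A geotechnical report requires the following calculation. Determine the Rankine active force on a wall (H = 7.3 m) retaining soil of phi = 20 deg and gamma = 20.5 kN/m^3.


Compute active earth pressure coefficient:
Ka = tan^2(45 - phi/2) = tan^2(35.0) = 0.490291
Compute active force:
Pa = 0.5 * Ka * gamma * H^2
Pa = 0.5 * 0.490291 * 20.5 * 7.3^2
Pa = 267.81 kN/m


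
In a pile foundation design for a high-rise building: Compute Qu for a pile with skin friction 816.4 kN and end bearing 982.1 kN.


Using Qu = Qf + Qb
Qu = 816.4 + 982.1
Qu = 1798.5 kN


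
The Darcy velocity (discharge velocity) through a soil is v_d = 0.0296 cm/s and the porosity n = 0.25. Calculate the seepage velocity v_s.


Result: 0.1184 cm/s

Derivation:
Using v_s = v_d / n
v_s = 0.0296 / 0.25
v_s = 0.1184 cm/s
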